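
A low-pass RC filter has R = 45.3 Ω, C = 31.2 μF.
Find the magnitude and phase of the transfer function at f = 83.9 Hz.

Step 1 — Angular frequency: ω = 2π·83.9 = 527.2 rad/s.
Step 2 — Transfer function: H(jω) = 1/(1 + jωRC).
Step 3 — Denominator: 1 + jωRC = 1 + j·527.2·45.3·3.12e-05 = 1 + j0.7451.
Step 4 — H = 0.643 - j0.4791.
Step 5 — Magnitude: |H| = 0.8019 (-1.9 dB); phase: φ = -36.7°.

|H| = 0.8019 (-1.9 dB), φ = -36.7°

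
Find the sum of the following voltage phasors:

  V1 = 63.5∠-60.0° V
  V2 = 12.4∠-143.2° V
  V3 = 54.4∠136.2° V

Step 1 — Convert each phasor to rectangular form:
  V1 = 63.5·(cos(-60.0°) + j·sin(-60.0°)) = 31.75 - j54.99 V
  V2 = 12.4·(cos(-143.2°) + j·sin(-143.2°)) = -9.929 - j7.428 V
  V3 = 54.4·(cos(136.2°) + j·sin(136.2°)) = -39.26 + j37.65 V
Step 2 — Sum components: V_total = -17.44 - j24.77 V.
Step 3 — Convert to polar: |V_total| = 30.29 V, ∠V_total = -125.2°.

V_total = 30.29∠-125.2° V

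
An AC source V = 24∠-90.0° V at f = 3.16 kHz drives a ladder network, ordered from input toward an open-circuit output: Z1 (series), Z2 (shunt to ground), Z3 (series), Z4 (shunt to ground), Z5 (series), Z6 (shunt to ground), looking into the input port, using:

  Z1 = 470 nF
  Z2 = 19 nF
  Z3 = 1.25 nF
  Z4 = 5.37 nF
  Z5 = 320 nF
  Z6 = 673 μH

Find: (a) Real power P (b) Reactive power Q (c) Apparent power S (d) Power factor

Step 1 — Angular frequency: ω = 2π·f = 2π·3160 = 1.985e+04 rad/s.
Step 2 — Component impedances:
  Z1: Z = 1/(jωC) = -j/(ω·C) = 0 - j107.2 Ω
  Z2: Z = 1/(jωC) = -j/(ω·C) = 0 - j2651 Ω
  Z3: Z = 1/(jωC) = -j/(ω·C) = 0 - j4.029e+04 Ω
  Z4: Z = 1/(jωC) = -j/(ω·C) = 0 - j9379 Ω
  Z5: Z = 1/(jωC) = -j/(ω·C) = 0 - j157.4 Ω
  Z6: Z = jωL = j·1.985e+04·0.000673 = 0 + j13.36 Ω
Step 3 — Ladder network (open output): work backward from the far end, alternating series and parallel combinations. Z_in = 0 - j2595 Ω = 2595∠-90.0° Ω.
Step 4 — Source phasor: V = 24∠-90.0° V = 0 - j24 V.
Step 5 — Current: I = V / Z = 0.009249 A = 0.009249∠0.0° A.
Step 6 — Complex power: S = V·I* = 0 - j0.222 VA.
Step 7 — Real power: P = Re(S) = 0 W.
Step 8 — Reactive power: Q = Im(S) = -0.222 VAR.
Step 9 — Apparent power: |S| = 0.222 VA.
Step 10 — Power factor: PF = P/|S| = 0 (leading).

(a) P = 0 W  (b) Q = -0.222 VAR  (c) S = 0.222 VA  (d) PF = 0 (leading)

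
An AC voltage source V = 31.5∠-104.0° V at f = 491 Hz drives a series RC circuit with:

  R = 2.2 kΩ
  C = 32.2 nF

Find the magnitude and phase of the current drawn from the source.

Step 1 — Angular frequency: ω = 2π·f = 2π·491 = 3085 rad/s.
Step 2 — Component impedances:
  R: Z = R = 2200 Ω
  C: Z = 1/(jωC) = -j/(ω·C) = 0 - j1.007e+04 Ω
Step 3 — Series combination: Z_total = R + C = 2200 - j1.007e+04 Ω = 1.03e+04∠-77.7° Ω.
Step 4 — Source phasor: V = 31.5∠-104.0° V = -7.621 - j30.56 V.
Step 5 — Ohm's law: I = V / Z_total = (-7.621 - j30.56) / (2200 - j1.007e+04) = 0.00274 - j0.001356 A.
Step 6 — Convert to polar: |I| = 0.003057 A, ∠I = -26.3°.

I = 0.003057∠-26.3° A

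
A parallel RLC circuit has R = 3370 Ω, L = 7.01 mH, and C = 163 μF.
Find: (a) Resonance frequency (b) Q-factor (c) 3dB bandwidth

Step 1 — Resonance: ω₀ = 1/√(LC) = 1/√(0.00701·0.000163) = 935.5 rad/s.
Step 2 — f₀ = ω₀/(2π) = 148.9 Hz.
Step 3 — Parallel Q: Q = R/(ω₀L) = 3370/(935.5·0.00701) = 513.9.
Step 4 — Bandwidth: Δω = ω₀/Q = 1.82 rad/s; BW = Δω/(2π) = 0.2897 Hz.

(a) f₀ = 148.9 Hz  (b) Q = 513.9  (c) BW = 0.2897 Hz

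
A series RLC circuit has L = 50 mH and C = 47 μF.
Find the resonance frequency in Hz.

Step 1 — Resonance condition Im(Z)=0 gives ω₀ = 1/√(LC).
Step 2 — ω₀ = 1/√(0.05·4.7e-05) = 652.3 rad/s.
Step 3 — f₀ = ω₀/(2π) = 103.8 Hz.

f₀ = 103.8 Hz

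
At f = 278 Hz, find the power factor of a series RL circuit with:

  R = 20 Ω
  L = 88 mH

Step 1 — Angular frequency: ω = 2π·f = 2π·278 = 1747 rad/s.
Step 2 — Component impedances:
  R: Z = R = 20 Ω
  L: Z = jωL = j·1747·0.088 = 0 + j153.7 Ω
Step 3 — Series combination: Z_total = R + L = 20 + j153.7 Ω = 155∠82.6° Ω.
Step 4 — Power factor: PF = cos(φ) = Re(Z)/|Z| = 20/155 = 0.129.
Step 5 — Type: Im(Z) = 153.7 ⇒ lagging (phase φ = 82.6°).

PF = 0.129 (lagging, φ = 82.6°)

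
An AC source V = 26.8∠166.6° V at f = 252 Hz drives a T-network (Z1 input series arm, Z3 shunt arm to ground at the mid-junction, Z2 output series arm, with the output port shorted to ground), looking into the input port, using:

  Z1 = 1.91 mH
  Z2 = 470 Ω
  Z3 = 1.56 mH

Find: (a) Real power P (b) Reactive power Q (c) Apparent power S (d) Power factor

Step 1 — Angular frequency: ω = 2π·f = 2π·252 = 1583 rad/s.
Step 2 — Component impedances:
  Z1: Z = jωL = j·1583·0.00191 = 0 + j3.024 Ω
  Z2: Z = R = 470 Ω
  Z3: Z = jωL = j·1583·0.00156 = 0 + j2.47 Ω
Step 3 — With the output port shorted to ground, the output series arm Z2 runs from the junction to ground; the shunt arm Z3 also runs from the junction to ground. They appear in parallel: Z3 || Z2 = 0.01298 + j2.47 Ω.
Step 4 — Series with input arm Z1: Z_in = Z1 + (Z3 || Z2) = 0.01298 + j5.494 Ω = 5.494∠89.9° Ω.
Step 5 — Source phasor: V = 26.8∠166.6° V = -26.07 + j6.211 V.
Step 6 — Current: I = V / Z = 1.119 + j4.748 A = 4.878∠76.7° A.
Step 7 — Complex power: S = V·I* = 0.3089 + j130.7 VA.
Step 8 — Real power: P = Re(S) = 0.3089 W.
Step 9 — Reactive power: Q = Im(S) = 130.7 VAR.
Step 10 — Apparent power: |S| = 130.7 VA.
Step 11 — Power factor: PF = P/|S| = 0.002363 (lagging).

(a) P = 0.3089 W  (b) Q = 130.7 VAR  (c) S = 130.7 VA  (d) PF = 0.002363 (lagging)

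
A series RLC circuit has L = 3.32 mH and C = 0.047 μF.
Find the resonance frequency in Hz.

Step 1 — Resonance condition Im(Z)=0 gives ω₀ = 1/√(LC).
Step 2 — ω₀ = 1/√(0.00332·4.7e-08) = 8.005e+04 rad/s.
Step 3 — f₀ = ω₀/(2π) = 1.274e+04 Hz.

f₀ = 1.274e+04 Hz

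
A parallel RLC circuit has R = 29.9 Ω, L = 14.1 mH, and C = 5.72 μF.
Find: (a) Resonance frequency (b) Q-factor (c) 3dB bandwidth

Step 1 — Resonance: ω₀ = 1/√(LC) = 1/√(0.0141·5.72e-06) = 3521 rad/s.
Step 2 — f₀ = ω₀/(2π) = 560.4 Hz.
Step 3 — Parallel Q: Q = R/(ω₀L) = 29.9/(3521·0.0141) = 0.6022.
Step 4 — Bandwidth: Δω = ω₀/Q = 5847 rad/s; BW = Δω/(2π) = 930.6 Hz.

(a) f₀ = 560.4 Hz  (b) Q = 0.6022  (c) BW = 930.6 Hz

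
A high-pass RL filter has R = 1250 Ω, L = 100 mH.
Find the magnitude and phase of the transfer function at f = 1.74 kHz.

Step 1 — Angular frequency: ω = 2π·1740 = 1.093e+04 rad/s.
Step 2 — Transfer function: H(jω) = jωL/(R + jωL).
Step 3 — Numerator jωL = j·1093; denominator R + jωL = 1250 + j1093.
Step 4 — H = 0.4334 + j0.4955.
Step 5 — Magnitude: |H| = 0.6583 (-3.6 dB); phase: φ = 48.8°.

|H| = 0.6583 (-3.6 dB), φ = 48.8°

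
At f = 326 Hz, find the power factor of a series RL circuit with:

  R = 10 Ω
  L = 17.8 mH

Step 1 — Angular frequency: ω = 2π·f = 2π·326 = 2048 rad/s.
Step 2 — Component impedances:
  R: Z = R = 10 Ω
  L: Z = jωL = j·2048·0.0178 = 0 + j36.46 Ω
Step 3 — Series combination: Z_total = R + L = 10 + j36.46 Ω = 37.81∠74.7° Ω.
Step 4 — Power factor: PF = cos(φ) = Re(Z)/|Z| = 10/37.81 = 0.2645.
Step 5 — Type: Im(Z) = 36.46 ⇒ lagging (phase φ = 74.7°).

PF = 0.2645 (lagging, φ = 74.7°)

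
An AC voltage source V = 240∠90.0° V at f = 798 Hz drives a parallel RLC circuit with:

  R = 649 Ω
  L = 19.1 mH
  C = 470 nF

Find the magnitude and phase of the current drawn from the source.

Step 1 — Angular frequency: ω = 2π·f = 2π·798 = 5014 rad/s.
Step 2 — Component impedances:
  R: Z = R = 649 Ω
  L: Z = jωL = j·5014·0.0191 = 0 + j95.77 Ω
  C: Z = 1/(jωC) = -j/(ω·C) = 0 - j424.3 Ω
Step 3 — Parallel combination: 1/Z_total = 1/R + 1/L + 1/C; Z_total = 22.74 + j119.3 Ω = 121.5∠79.2° Ω.
Step 4 — Source phasor: V = 240∠90.0° V = 0 + j240 V.
Step 5 — Ohm's law: I = V / Z_total = (0 + j240) / (22.74 + j119.3) = 1.941 + j0.3698 A.
Step 6 — Convert to polar: |I| = 1.975 A, ∠I = 10.8°.

I = 1.975∠10.8° A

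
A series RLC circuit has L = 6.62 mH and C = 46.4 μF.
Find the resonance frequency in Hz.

Step 1 — Resonance condition Im(Z)=0 gives ω₀ = 1/√(LC).
Step 2 — ω₀ = 1/√(0.00662·4.64e-05) = 1804 rad/s.
Step 3 — f₀ = ω₀/(2π) = 287.2 Hz.

f₀ = 287.2 Hz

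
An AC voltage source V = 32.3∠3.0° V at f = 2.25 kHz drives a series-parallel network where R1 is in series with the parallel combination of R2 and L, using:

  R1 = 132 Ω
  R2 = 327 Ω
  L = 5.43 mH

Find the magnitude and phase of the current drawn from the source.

Step 1 — Angular frequency: ω = 2π·f = 2π·2250 = 1.414e+04 rad/s.
Step 2 — Component impedances:
  R1: Z = R = 132 Ω
  R2: Z = R = 327 Ω
  L: Z = jωL = j·1.414e+04·0.00543 = 0 + j76.76 Ω
Step 3 — Parallel branch: R2 || L = 1/(1/R2 + 1/L) = 17.08 + j72.76 Ω.
Step 4 — Series with R1: Z_total = R1 + (R2 || L) = 149.1 + j72.76 Ω = 165.9∠26.0° Ω.
Step 5 — Source phasor: V = 32.3∠3.0° V = 32.26 + j1.69 V.
Step 6 — Ohm's law: I = V / Z_total = (32.26 + j1.69) / (149.1 + j72.76) = 0.1792 - j0.07612 A.
Step 7 — Convert to polar: |I| = 0.1947 A, ∠I = -23.0°.

I = 0.1947∠-23.0° A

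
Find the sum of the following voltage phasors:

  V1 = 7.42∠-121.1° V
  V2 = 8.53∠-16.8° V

Step 1 — Convert each phasor to rectangular form:
  V1 = 7.42·(cos(-121.1°) + j·sin(-121.1°)) = -3.833 - j6.354 V
  V2 = 8.53·(cos(-16.8°) + j·sin(-16.8°)) = 8.166 - j2.465 V
Step 2 — Sum components: V_total = 4.333 - j8.819 V.
Step 3 — Convert to polar: |V_total| = 9.826 V, ∠V_total = -63.8°.

V_total = 9.826∠-63.8° V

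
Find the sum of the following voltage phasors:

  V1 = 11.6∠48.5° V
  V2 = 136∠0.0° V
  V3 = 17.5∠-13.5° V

Step 1 — Convert each phasor to rectangular form:
  V1 = 11.6·(cos(48.5°) + j·sin(48.5°)) = 7.686 + j8.688 V
  V2 = 136·(cos(0.0°) + j·sin(0.0°)) = 136 V
  V3 = 17.5·(cos(-13.5°) + j·sin(-13.5°)) = 17.02 - j4.085 V
Step 2 — Sum components: V_total = 160.7 + j4.603 V.
Step 3 — Convert to polar: |V_total| = 160.8 V, ∠V_total = 1.6°.

V_total = 160.8∠1.6° V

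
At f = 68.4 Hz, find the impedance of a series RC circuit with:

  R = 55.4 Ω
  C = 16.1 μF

Step 1 — Angular frequency: ω = 2π·f = 2π·68.4 = 429.8 rad/s.
Step 2 — Component impedances:
  R: Z = R = 55.4 Ω
  C: Z = 1/(jωC) = -j/(ω·C) = 0 - j144.5 Ω
Step 3 — Series combination: Z_total = R + C = 55.4 - j144.5 Ω = 154.8∠-69.0° Ω.

Z = 55.4 - j144.5 Ω = 154.8∠-69.0° Ω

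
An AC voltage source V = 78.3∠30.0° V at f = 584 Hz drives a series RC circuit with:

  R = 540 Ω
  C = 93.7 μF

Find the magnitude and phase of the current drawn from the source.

Step 1 — Angular frequency: ω = 2π·f = 2π·584 = 3669 rad/s.
Step 2 — Component impedances:
  R: Z = R = 540 Ω
  C: Z = 1/(jωC) = -j/(ω·C) = 0 - j2.908 Ω
Step 3 — Series combination: Z_total = R + C = 540 - j2.908 Ω = 540∠-0.3° Ω.
Step 4 — Source phasor: V = 78.3∠30.0° V = 67.81 + j39.15 V.
Step 5 — Ohm's law: I = V / Z_total = (67.81 + j39.15) / (540 - j2.908) = 0.1252 + j0.07317 A.
Step 6 — Convert to polar: |I| = 0.145 A, ∠I = 30.3°.

I = 0.145∠30.3° A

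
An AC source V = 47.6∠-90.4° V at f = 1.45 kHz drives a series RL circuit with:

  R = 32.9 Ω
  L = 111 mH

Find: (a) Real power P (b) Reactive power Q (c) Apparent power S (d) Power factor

Step 1 — Angular frequency: ω = 2π·f = 2π·1450 = 9111 rad/s.
Step 2 — Component impedances:
  R: Z = R = 32.9 Ω
  L: Z = jωL = j·9111·0.111 = 0 + j1011 Ω
Step 3 — Series combination: Z_total = R + L = 32.9 + j1011 Ω = 1012∠88.1° Ω.
Step 4 — Source phasor: V = 47.6∠-90.4° V = -0.3323 - j47.6 V.
Step 5 — Current: I = V / Z = -0.04703 - j0.001201 A = 0.04704∠-178.5° A.
Step 6 — Complex power: S = V·I* = 0.07281 + j2.238 VA.
Step 7 — Real power: P = Re(S) = 0.07281 W.
Step 8 — Reactive power: Q = Im(S) = 2.238 VAR.
Step 9 — Apparent power: |S| = 2.239 VA.
Step 10 — Power factor: PF = P/|S| = 0.03252 (lagging).

(a) P = 0.07281 W  (b) Q = 2.238 VAR  (c) S = 2.239 VA  (d) PF = 0.03252 (lagging)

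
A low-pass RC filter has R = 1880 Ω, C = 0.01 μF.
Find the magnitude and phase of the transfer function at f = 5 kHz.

Step 1 — Angular frequency: ω = 2π·5000 = 3.142e+04 rad/s.
Step 2 — Transfer function: H(jω) = 1/(1 + jωRC).
Step 3 — Denominator: 1 + jωRC = 1 + j·3.142e+04·1880·1e-08 = 1 + j0.5906.
Step 4 — H = 0.7414 - j0.4379.
Step 5 — Magnitude: |H| = 0.861 (-1.3 dB); phase: φ = -30.6°.

|H| = 0.861 (-1.3 dB), φ = -30.6°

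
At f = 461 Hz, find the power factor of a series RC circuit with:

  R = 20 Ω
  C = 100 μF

Step 1 — Angular frequency: ω = 2π·f = 2π·461 = 2897 rad/s.
Step 2 — Component impedances:
  R: Z = R = 20 Ω
  C: Z = 1/(jωC) = -j/(ω·C) = 0 - j3.452 Ω
Step 3 — Series combination: Z_total = R + C = 20 - j3.452 Ω = 20.3∠-9.8° Ω.
Step 4 — Power factor: PF = cos(φ) = Re(Z)/|Z| = 20/20.296 = 0.9854.
Step 5 — Type: Im(Z) = -3.452 ⇒ leading (phase φ = -9.8°).

PF = 0.9854 (leading, φ = -9.8°)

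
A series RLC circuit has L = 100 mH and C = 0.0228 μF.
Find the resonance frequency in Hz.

Step 1 — Resonance condition Im(Z)=0 gives ω₀ = 1/√(LC).
Step 2 — ω₀ = 1/√(0.1·2.28e-08) = 2.094e+04 rad/s.
Step 3 — f₀ = ω₀/(2π) = 3333 Hz.

f₀ = 3333 Hz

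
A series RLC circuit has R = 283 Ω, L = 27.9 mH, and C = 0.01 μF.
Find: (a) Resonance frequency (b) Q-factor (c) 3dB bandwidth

Step 1 — Resonance condition Im(Z)=0 gives ω₀ = 1/√(LC).
Step 2 — ω₀ = 1/√(0.0279·1e-08) = 5.987e+04 rad/s.
Step 3 — f₀ = ω₀/(2π) = 9528 Hz.
Step 4 — Series Q: Q = ω₀L/R = 5.987e+04·0.0279/283 = 5.902.
Step 5 — 3dB bandwidth: Δω = ω₀/Q = 1.014e+04 rad/s; BW = Δω/(2π) = 1614 Hz.

(a) f₀ = 9528 Hz  (b) Q = 5.902  (c) BW = 1614 Hz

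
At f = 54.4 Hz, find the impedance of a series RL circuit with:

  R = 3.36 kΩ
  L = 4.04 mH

Step 1 — Angular frequency: ω = 2π·f = 2π·54.4 = 341.8 rad/s.
Step 2 — Component impedances:
  R: Z = R = 3360 Ω
  L: Z = jωL = j·341.8·0.00404 = 0 + j1.381 Ω
Step 3 — Series combination: Z_total = R + L = 3360 + j1.381 Ω = 3360∠0.0° Ω.

Z = 3360 + j1.381 Ω = 3360∠0.0° Ω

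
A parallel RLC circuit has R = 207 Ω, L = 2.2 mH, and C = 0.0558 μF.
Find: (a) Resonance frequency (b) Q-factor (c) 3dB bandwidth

Step 1 — Resonance: ω₀ = 1/√(LC) = 1/√(0.0022·5.58e-08) = 9.026e+04 rad/s.
Step 2 — f₀ = ω₀/(2π) = 1.436e+04 Hz.
Step 3 — Parallel Q: Q = R/(ω₀L) = 207/(9.026e+04·0.0022) = 1.043.
Step 4 — Bandwidth: Δω = ω₀/Q = 8.658e+04 rad/s; BW = Δω/(2π) = 1.378e+04 Hz.

(a) f₀ = 1.436e+04 Hz  (b) Q = 1.043  (c) BW = 1.378e+04 Hz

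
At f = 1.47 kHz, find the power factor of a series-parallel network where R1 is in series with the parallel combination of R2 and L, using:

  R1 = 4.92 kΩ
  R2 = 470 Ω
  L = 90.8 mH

Step 1 — Angular frequency: ω = 2π·f = 2π·1470 = 9236 rad/s.
Step 2 — Component impedances:
  R1: Z = R = 4920 Ω
  R2: Z = R = 470 Ω
  L: Z = jωL = j·9236·0.0908 = 0 + j838.7 Ω
Step 3 — Parallel branch: R2 || L = 1/(1/R2 + 1/L) = 357.7 + j200.4 Ω.
Step 4 — Series with R1: Z_total = R1 + (R2 || L) = 5278 + j200.4 Ω = 5281∠2.2° Ω.
Step 5 — Power factor: PF = cos(φ) = Re(Z)/|Z| = 5277.7/5281.5 = 0.9993.
Step 6 — Type: Im(Z) = 200.4 ⇒ lagging (phase φ = 2.2°).

PF = 0.9993 (lagging, φ = 2.2°)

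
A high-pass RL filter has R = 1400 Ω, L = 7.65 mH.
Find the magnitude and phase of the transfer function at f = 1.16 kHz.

Step 1 — Angular frequency: ω = 2π·1160 = 7288 rad/s.
Step 2 — Transfer function: H(jω) = jωL/(R + jωL).
Step 3 — Numerator jωL = j·55.76; denominator R + jωL = 1400 + j55.76.
Step 4 — H = 0.001584 + j0.03976.
Step 5 — Magnitude: |H| = 0.03979 (-28.0 dB); phase: φ = 87.7°.

|H| = 0.03979 (-28.0 dB), φ = 87.7°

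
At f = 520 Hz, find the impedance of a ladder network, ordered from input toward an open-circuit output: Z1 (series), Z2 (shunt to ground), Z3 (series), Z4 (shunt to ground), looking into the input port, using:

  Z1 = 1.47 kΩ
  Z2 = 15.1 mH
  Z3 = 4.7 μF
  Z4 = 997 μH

Step 1 — Angular frequency: ω = 2π·f = 2π·520 = 3267 rad/s.
Step 2 — Component impedances:
  Z1: Z = R = 1470 Ω
  Z2: Z = jωL = j·3267·0.0151 = 0 + j49.34 Ω
  Z3: Z = 1/(jωC) = -j/(ω·C) = 0 - j65.12 Ω
  Z4: Z = jωL = j·3267·0.000997 = 0 + j3.257 Ω
Step 3 — Ladder network (open output): work backward from the far end, alternating series and parallel combinations. Z_in = 1470 + j243.6 Ω = 1490∠9.4° Ω.

Z = 1470 + j243.6 Ω = 1490∠9.4° Ω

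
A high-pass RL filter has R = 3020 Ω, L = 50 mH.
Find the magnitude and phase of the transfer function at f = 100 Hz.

Step 1 — Angular frequency: ω = 2π·100 = 628.3 rad/s.
Step 2 — Transfer function: H(jω) = jωL/(R + jωL).
Step 3 — Numerator jωL = j·31.42; denominator R + jωL = 3020 + j31.42.
Step 4 — H = 0.0001082 + j0.0104.
Step 5 — Magnitude: |H| = 0.0104 (-39.7 dB); phase: φ = 89.4°.

|H| = 0.0104 (-39.7 dB), φ = 89.4°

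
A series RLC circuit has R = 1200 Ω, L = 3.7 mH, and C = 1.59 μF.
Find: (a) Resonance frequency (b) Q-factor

Step 1 — Resonance condition Im(Z)=0 gives ω₀ = 1/√(LC).
Step 2 — ω₀ = 1/√(0.0037·1.59e-06) = 1.304e+04 rad/s.
Step 3 — f₀ = ω₀/(2π) = 2075 Hz.
Step 4 — Series Q: Q = ω₀L/R = 1.304e+04·0.0037/1200 = 0.0402.

(a) f₀ = 2075 Hz  (b) Q = 0.0402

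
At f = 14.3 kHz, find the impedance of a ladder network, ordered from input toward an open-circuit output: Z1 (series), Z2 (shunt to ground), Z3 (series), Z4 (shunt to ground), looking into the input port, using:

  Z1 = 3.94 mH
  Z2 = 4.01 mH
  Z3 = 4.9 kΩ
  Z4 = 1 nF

Step 1 — Angular frequency: ω = 2π·f = 2π·1.43e+04 = 8.985e+04 rad/s.
Step 2 — Component impedances:
  Z1: Z = jωL = j·8.985e+04·0.00394 = 0 + j354 Ω
  Z2: Z = jωL = j·8.985e+04·0.00401 = 0 + j360.3 Ω
  Z3: Z = R = 4900 Ω
  Z4: Z = 1/(jωC) = -j/(ω·C) = 0 - j1.113e+04 Ω
Step 3 — Ladder network (open output): work backward from the far end, alternating series and parallel combinations. Z_in = 4.544 + j724.3 Ω = 724.3∠89.6° Ω.

Z = 4.544 + j724.3 Ω = 724.3∠89.6° Ω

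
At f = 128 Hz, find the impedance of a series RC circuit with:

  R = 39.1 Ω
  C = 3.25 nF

Step 1 — Angular frequency: ω = 2π·f = 2π·128 = 804.2 rad/s.
Step 2 — Component impedances:
  R: Z = R = 39.1 Ω
  C: Z = 1/(jωC) = -j/(ω·C) = 0 - j3.826e+05 Ω
Step 3 — Series combination: Z_total = R + C = 39.1 - j3.826e+05 Ω = 3.826e+05∠-90.0° Ω.

Z = 39.1 - j3.826e+05 Ω = 3.826e+05∠-90.0° Ω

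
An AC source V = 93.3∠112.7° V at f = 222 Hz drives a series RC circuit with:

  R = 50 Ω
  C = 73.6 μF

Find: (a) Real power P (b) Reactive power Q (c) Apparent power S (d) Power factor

Step 1 — Angular frequency: ω = 2π·f = 2π·222 = 1395 rad/s.
Step 2 — Component impedances:
  R: Z = R = 50 Ω
  C: Z = 1/(jωC) = -j/(ω·C) = 0 - j9.741 Ω
Step 3 — Series combination: Z_total = R + C = 50 - j9.741 Ω = 50.94∠-11.0° Ω.
Step 4 — Source phasor: V = 93.3∠112.7° V = -36.01 + j86.07 V.
Step 5 — Current: I = V / Z = -1.017 + j1.523 A = 1.832∠123.7° A.
Step 6 — Complex power: S = V·I* = 167.7 - j32.68 VA.
Step 7 — Real power: P = Re(S) = 167.7 W.
Step 8 — Reactive power: Q = Im(S) = -32.68 VAR.
Step 9 — Apparent power: |S| = 170.9 VA.
Step 10 — Power factor: PF = P/|S| = 0.9815 (leading).

(a) P = 167.7 W  (b) Q = -32.68 VAR  (c) S = 170.9 VA  (d) PF = 0.9815 (leading)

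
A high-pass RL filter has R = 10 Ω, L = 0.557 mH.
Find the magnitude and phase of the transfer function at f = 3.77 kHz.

Step 1 — Angular frequency: ω = 2π·3770 = 2.369e+04 rad/s.
Step 2 — Transfer function: H(jω) = jωL/(R + jωL).
Step 3 — Numerator jωL = j·13.19; denominator R + jωL = 10 + j13.19.
Step 4 — H = 0.6351 + j0.4814.
Step 5 — Magnitude: |H| = 0.797 (-2.0 dB); phase: φ = 37.2°.

|H| = 0.797 (-2.0 dB), φ = 37.2°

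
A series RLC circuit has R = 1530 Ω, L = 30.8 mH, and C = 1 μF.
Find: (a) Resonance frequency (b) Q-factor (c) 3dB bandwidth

Step 1 — Resonance: ω₀ = 1/√(LC) = 1/√(0.0308·1e-06) = 5698 rad/s.
Step 2 — f₀ = ω₀/(2π) = 906.9 Hz.
Step 3 — Series Q: Q = ω₀L/R = 5698·0.0308/1530 = 0.1147.
Step 4 — Bandwidth: Δω = ω₀/Q = 4.968e+04 rad/s; BW = Δω/(2π) = 7906 Hz.

(a) f₀ = 906.9 Hz  (b) Q = 0.1147  (c) BW = 7906 Hz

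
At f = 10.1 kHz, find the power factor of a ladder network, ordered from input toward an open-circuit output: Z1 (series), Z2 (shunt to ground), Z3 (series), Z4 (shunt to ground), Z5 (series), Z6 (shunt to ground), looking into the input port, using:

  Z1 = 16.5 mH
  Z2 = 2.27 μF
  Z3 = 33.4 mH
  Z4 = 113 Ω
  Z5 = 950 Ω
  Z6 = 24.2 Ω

Step 1 — Angular frequency: ω = 2π·f = 2π·1.01e+04 = 6.346e+04 rad/s.
Step 2 — Component impedances:
  Z1: Z = jωL = j·6.346e+04·0.0165 = 0 + j1047 Ω
  Z2: Z = 1/(jωC) = -j/(ω·C) = 0 - j6.942 Ω
  Z3: Z = jωL = j·6.346e+04·0.0334 = 0 + j2120 Ω
  Z4: Z = R = 113 Ω
  Z5: Z = R = 950 Ω
  Z6: Z = R = 24.2 Ω
Step 3 — Ladder network (open output): work backward from the far end, alternating series and parallel combinations. Z_in = 0.001091 + j1040 Ω = 1040∠90.0° Ω.
Step 4 — Power factor: PF = cos(φ) = Re(Z)/|Z| = 0.001091/1040 = 1.049e-06.
Step 5 — Type: Im(Z) = 1040 ⇒ lagging (phase φ = 90.0°).

PF = 1.049e-06 (lagging, φ = 90.0°)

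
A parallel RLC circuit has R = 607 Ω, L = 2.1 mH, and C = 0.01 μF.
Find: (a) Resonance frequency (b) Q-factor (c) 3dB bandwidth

Step 1 — Resonance: ω₀ = 1/√(LC) = 1/√(0.0021·1e-08) = 2.182e+05 rad/s.
Step 2 — f₀ = ω₀/(2π) = 3.473e+04 Hz.
Step 3 — Parallel Q: Q = R/(ω₀L) = 607/(2.182e+05·0.0021) = 1.325.
Step 4 — Bandwidth: Δω = ω₀/Q = 1.647e+05 rad/s; BW = Δω/(2π) = 2.622e+04 Hz.

(a) f₀ = 3.473e+04 Hz  (b) Q = 1.325  (c) BW = 2.622e+04 Hz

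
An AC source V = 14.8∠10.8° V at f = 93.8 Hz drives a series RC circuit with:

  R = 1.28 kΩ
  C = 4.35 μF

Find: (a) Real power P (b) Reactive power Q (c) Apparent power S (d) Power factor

Step 1 — Angular frequency: ω = 2π·f = 2π·93.8 = 589.4 rad/s.
Step 2 — Component impedances:
  R: Z = R = 1280 Ω
  C: Z = 1/(jωC) = -j/(ω·C) = 0 - j390.1 Ω
Step 3 — Series combination: Z_total = R + C = 1280 - j390.1 Ω = 1338∠-16.9° Ω.
Step 4 — Source phasor: V = 14.8∠10.8° V = 14.54 + j2.773 V.
Step 5 — Current: I = V / Z = 0.009788 + j0.005149 A = 0.01106∠27.7° A.
Step 6 — Complex power: S = V·I* = 0.1566 - j0.04772 VA.
Step 7 — Real power: P = Re(S) = 0.1566 W.
Step 8 — Reactive power: Q = Im(S) = -0.04772 VAR.
Step 9 — Apparent power: |S| = 0.1637 VA.
Step 10 — Power factor: PF = P/|S| = 0.9566 (leading).

(a) P = 0.1566 W  (b) Q = -0.04772 VAR  (c) S = 0.1637 VA  (d) PF = 0.9566 (leading)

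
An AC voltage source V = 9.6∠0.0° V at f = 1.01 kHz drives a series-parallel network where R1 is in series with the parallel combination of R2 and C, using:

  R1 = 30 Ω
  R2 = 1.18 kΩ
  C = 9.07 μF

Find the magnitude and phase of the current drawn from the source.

Step 1 — Angular frequency: ω = 2π·f = 2π·1010 = 6346 rad/s.
Step 2 — Component impedances:
  R1: Z = R = 30 Ω
  R2: Z = R = 1180 Ω
  C: Z = 1/(jωC) = -j/(ω·C) = 0 - j17.37 Ω
Step 3 — Parallel branch: R2 || C = 1/(1/R2 + 1/C) = 0.2557 - j17.37 Ω.
Step 4 — Series with R1: Z_total = R1 + (R2 || C) = 30.26 - j17.37 Ω = 34.89∠-29.9° Ω.
Step 5 — Source phasor: V = 9.6∠0.0° V = 9.6 V.
Step 6 — Ohm's law: I = V / Z_total = (9.6) / (30.26 - j17.37) = 0.2386 + j0.137 A.
Step 7 — Convert to polar: |I| = 0.2752 A, ∠I = 29.9°.

I = 0.2752∠29.9° A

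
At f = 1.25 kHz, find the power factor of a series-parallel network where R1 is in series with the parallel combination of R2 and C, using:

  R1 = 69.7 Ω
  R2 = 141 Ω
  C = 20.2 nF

Step 1 — Angular frequency: ω = 2π·f = 2π·1250 = 7854 rad/s.
Step 2 — Component impedances:
  R1: Z = R = 69.7 Ω
  R2: Z = R = 141 Ω
  C: Z = 1/(jωC) = -j/(ω·C) = 0 - j6303 Ω
Step 3 — Parallel branch: R2 || C = 1/(1/R2 + 1/C) = 140.9 - j3.153 Ω.
Step 4 — Series with R1: Z_total = R1 + (R2 || C) = 210.6 - j3.153 Ω = 210.7∠-0.9° Ω.
Step 5 — Power factor: PF = cos(φ) = Re(Z)/|Z| = 210.63/210.65 = 0.9999.
Step 6 — Type: Im(Z) = -3.153 ⇒ leading (phase φ = -0.9°).

PF = 0.9999 (leading, φ = -0.9°)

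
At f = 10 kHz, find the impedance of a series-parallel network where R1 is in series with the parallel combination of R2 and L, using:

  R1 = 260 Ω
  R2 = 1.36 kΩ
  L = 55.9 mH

Step 1 — Angular frequency: ω = 2π·f = 2π·1e+04 = 6.283e+04 rad/s.
Step 2 — Component impedances:
  R1: Z = R = 260 Ω
  R2: Z = R = 1360 Ω
  L: Z = jωL = j·6.283e+04·0.0559 = 0 + j3512 Ω
Step 3 — Parallel branch: R2 || L = 1/(1/R2 + 1/L) = 1183 + j457.9 Ω.
Step 4 — Series with R1: Z_total = R1 + (R2 || L) = 1443 + j457.9 Ω = 1514∠17.6° Ω.

Z = 1443 + j457.9 Ω = 1514∠17.6° Ω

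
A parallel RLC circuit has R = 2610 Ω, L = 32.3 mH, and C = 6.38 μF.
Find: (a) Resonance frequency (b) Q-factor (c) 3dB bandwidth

Step 1 — Resonance: ω₀ = 1/√(LC) = 1/√(0.0323·6.38e-06) = 2203 rad/s.
Step 2 — f₀ = ω₀/(2π) = 350.6 Hz.
Step 3 — Parallel Q: Q = R/(ω₀L) = 2610/(2203·0.0323) = 36.68.
Step 4 — Bandwidth: Δω = ω₀/Q = 60.05 rad/s; BW = Δω/(2π) = 9.558 Hz.

(a) f₀ = 350.6 Hz  (b) Q = 36.68  (c) BW = 9.558 Hz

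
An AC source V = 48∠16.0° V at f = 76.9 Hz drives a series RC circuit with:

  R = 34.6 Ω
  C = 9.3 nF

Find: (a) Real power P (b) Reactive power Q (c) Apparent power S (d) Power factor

Step 1 — Angular frequency: ω = 2π·f = 2π·76.9 = 483.2 rad/s.
Step 2 — Component impedances:
  R: Z = R = 34.6 Ω
  C: Z = 1/(jωC) = -j/(ω·C) = 0 - j2.225e+05 Ω
Step 3 — Series combination: Z_total = R + C = 34.6 - j2.225e+05 Ω = 2.225e+05∠-90.0° Ω.
Step 4 — Source phasor: V = 48∠16.0° V = 46.14 + j13.23 V.
Step 5 — Current: I = V / Z = -5.942e-05 + j0.0002073 A = 0.0002157∠106.0° A.
Step 6 — Complex power: S = V·I* = 1.61e-06 - j0.01035 VA.
Step 7 — Real power: P = Re(S) = 1.61e-06 W.
Step 8 — Reactive power: Q = Im(S) = -0.01035 VAR.
Step 9 — Apparent power: |S| = 0.01035 VA.
Step 10 — Power factor: PF = P/|S| = 0.0001555 (leading).

(a) P = 1.61e-06 W  (b) Q = -0.01035 VAR  (c) S = 0.01035 VA  (d) PF = 0.0001555 (leading)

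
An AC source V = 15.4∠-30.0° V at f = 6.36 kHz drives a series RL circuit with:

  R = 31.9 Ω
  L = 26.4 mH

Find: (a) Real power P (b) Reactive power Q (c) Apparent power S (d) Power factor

Step 1 — Angular frequency: ω = 2π·f = 2π·6360 = 3.996e+04 rad/s.
Step 2 — Component impedances:
  R: Z = R = 31.9 Ω
  L: Z = jωL = j·3.996e+04·0.0264 = 0 + j1055 Ω
Step 3 — Series combination: Z_total = R + L = 31.9 + j1055 Ω = 1055∠88.3° Ω.
Step 4 — Source phasor: V = 15.4∠-30.0° V = 13.34 - j7.7 V.
Step 5 — Current: I = V / Z = -0.00691 - j0.01285 A = 0.01459∠-118.3° A.
Step 6 — Complex power: S = V·I* = 0.006791 + j0.2246 VA.
Step 7 — Real power: P = Re(S) = 0.006791 W.
Step 8 — Reactive power: Q = Im(S) = 0.2246 VAR.
Step 9 — Apparent power: |S| = 0.2247 VA.
Step 10 — Power factor: PF = P/|S| = 0.03022 (lagging).

(a) P = 0.006791 W  (b) Q = 0.2246 VAR  (c) S = 0.2247 VA  (d) PF = 0.03022 (lagging)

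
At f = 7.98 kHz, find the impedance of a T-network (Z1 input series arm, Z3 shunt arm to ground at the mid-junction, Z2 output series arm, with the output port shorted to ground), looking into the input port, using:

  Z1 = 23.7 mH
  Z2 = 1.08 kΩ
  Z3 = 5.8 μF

Step 1 — Angular frequency: ω = 2π·f = 2π·7980 = 5.014e+04 rad/s.
Step 2 — Component impedances:
  Z1: Z = jωL = j·5.014e+04·0.0237 = 0 + j1188 Ω
  Z2: Z = R = 1080 Ω
  Z3: Z = 1/(jωC) = -j/(ω·C) = 0 - j3.439 Ω
Step 3 — With the output port shorted to ground, the output series arm Z2 runs from the junction to ground; the shunt arm Z3 also runs from the junction to ground. They appear in parallel: Z3 || Z2 = 0.01095 - j3.439 Ω.
Step 4 — Series with input arm Z1: Z_in = Z1 + (Z3 || Z2) = 0.01095 + j1185 Ω = 1185∠90.0° Ω.

Z = 0.01095 + j1185 Ω = 1185∠90.0° Ω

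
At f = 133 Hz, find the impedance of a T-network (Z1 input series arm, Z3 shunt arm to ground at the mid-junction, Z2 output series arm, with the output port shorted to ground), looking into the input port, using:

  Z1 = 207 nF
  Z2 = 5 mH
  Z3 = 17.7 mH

Step 1 — Angular frequency: ω = 2π·f = 2π·133 = 835.7 rad/s.
Step 2 — Component impedances:
  Z1: Z = 1/(jωC) = -j/(ω·C) = 0 - j5781 Ω
  Z2: Z = jωL = j·835.7·0.005 = 0 + j4.178 Ω
  Z3: Z = jωL = j·835.7·0.0177 = 0 + j14.79 Ω
Step 3 — With the output port shorted to ground, the output series arm Z2 runs from the junction to ground; the shunt arm Z3 also runs from the junction to ground. They appear in parallel: Z3 || Z2 = 0 + j3.258 Ω.
Step 4 — Series with input arm Z1: Z_in = Z1 + (Z3 || Z2) = 0 - j5778 Ω = 5778∠-90.0° Ω.

Z = 0 - j5778 Ω = 5778∠-90.0° Ω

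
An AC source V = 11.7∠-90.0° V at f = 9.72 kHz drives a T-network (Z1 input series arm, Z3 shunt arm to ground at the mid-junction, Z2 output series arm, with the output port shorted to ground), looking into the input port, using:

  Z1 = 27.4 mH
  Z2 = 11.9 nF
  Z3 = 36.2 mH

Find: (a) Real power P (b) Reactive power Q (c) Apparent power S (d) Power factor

Step 1 — Angular frequency: ω = 2π·f = 2π·9720 = 6.107e+04 rad/s.
Step 2 — Component impedances:
  Z1: Z = jωL = j·6.107e+04·0.0274 = 0 + j1673 Ω
  Z2: Z = 1/(jωC) = -j/(ω·C) = 0 - j1376 Ω
  Z3: Z = jωL = j·6.107e+04·0.0362 = 0 + j2211 Ω
Step 3 — With the output port shorted to ground, the output series arm Z2 runs from the junction to ground; the shunt arm Z3 also runs from the junction to ground. They appear in parallel: Z3 || Z2 = 0 - j3644 Ω.
Step 4 — Series with input arm Z1: Z_in = Z1 + (Z3 || Z2) = 0 - j1970 Ω = 1970∠-90.0° Ω.
Step 5 — Source phasor: V = 11.7∠-90.0° V = 0 - j11.7 V.
Step 6 — Current: I = V / Z = 0.005938 A = 0.005938∠0.0° A.
Step 7 — Complex power: S = V·I* = 0 - j0.06948 VA.
Step 8 — Real power: P = Re(S) = 0 W.
Step 9 — Reactive power: Q = Im(S) = -0.06948 VAR.
Step 10 — Apparent power: |S| = 0.06948 VA.
Step 11 — Power factor: PF = P/|S| = 0 (leading).

(a) P = 0 W  (b) Q = -0.06948 VAR  (c) S = 0.06948 VA  (d) PF = 0 (leading)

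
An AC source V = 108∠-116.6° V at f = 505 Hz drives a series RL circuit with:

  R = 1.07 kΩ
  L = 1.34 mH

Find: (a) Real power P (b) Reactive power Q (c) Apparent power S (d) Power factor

Step 1 — Angular frequency: ω = 2π·f = 2π·505 = 3173 rad/s.
Step 2 — Component impedances:
  R: Z = R = 1070 Ω
  L: Z = jωL = j·3173·0.00134 = 0 + j4.252 Ω
Step 3 — Series combination: Z_total = R + L = 1070 + j4.252 Ω = 1070∠0.2° Ω.
Step 4 — Source phasor: V = 108∠-116.6° V = -48.36 - j96.57 V.
Step 5 — Current: I = V / Z = -0.04555 - j0.09007 A = 0.1009∠-116.8° A.
Step 6 — Complex power: S = V·I* = 10.9 + j0.04332 VA.
Step 7 — Real power: P = Re(S) = 10.9 W.
Step 8 — Reactive power: Q = Im(S) = 0.04332 VAR.
Step 9 — Apparent power: |S| = 10.9 VA.
Step 10 — Power factor: PF = P/|S| = 1 (lagging).

(a) P = 10.9 W  (b) Q = 0.04332 VAR  (c) S = 10.9 VA  (d) PF = 1 (lagging)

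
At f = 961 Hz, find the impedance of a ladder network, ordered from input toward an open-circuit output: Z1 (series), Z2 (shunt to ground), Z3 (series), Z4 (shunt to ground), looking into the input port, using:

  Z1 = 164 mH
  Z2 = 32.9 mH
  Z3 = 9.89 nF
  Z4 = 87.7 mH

Step 1 — Angular frequency: ω = 2π·f = 2π·961 = 6038 rad/s.
Step 2 — Component impedances:
  Z1: Z = jωL = j·6038·0.164 = 0 + j990.3 Ω
  Z2: Z = jωL = j·6038·0.0329 = 0 + j198.7 Ω
  Z3: Z = 1/(jωC) = -j/(ω·C) = 0 - j1.675e+04 Ω
  Z4: Z = jωL = j·6038·0.0877 = 0 + j529.5 Ω
Step 3 — Ladder network (open output): work backward from the far end, alternating series and parallel combinations. Z_in = 0 + j1191 Ω = 1191∠90.0° Ω.

Z = 0 + j1191 Ω = 1191∠90.0° Ω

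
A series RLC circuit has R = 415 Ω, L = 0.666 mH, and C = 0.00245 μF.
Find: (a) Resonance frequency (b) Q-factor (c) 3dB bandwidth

Step 1 — Resonance condition Im(Z)=0 gives ω₀ = 1/√(LC).
Step 2 — ω₀ = 1/√(0.000666·2.45e-09) = 7.829e+05 rad/s.
Step 3 — f₀ = ω₀/(2π) = 1.246e+05 Hz.
Step 4 — Series Q: Q = ω₀L/R = 7.829e+05·0.000666/415 = 1.256.
Step 5 — 3dB bandwidth: Δω = ω₀/Q = 6.231e+05 rad/s; BW = Δω/(2π) = 9.917e+04 Hz.

(a) f₀ = 1.246e+05 Hz  (b) Q = 1.256  (c) BW = 9.917e+04 Hz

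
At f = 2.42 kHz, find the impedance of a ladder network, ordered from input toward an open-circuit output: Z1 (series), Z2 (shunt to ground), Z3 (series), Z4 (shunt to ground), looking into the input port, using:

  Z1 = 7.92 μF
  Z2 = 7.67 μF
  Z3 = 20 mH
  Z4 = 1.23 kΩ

Step 1 — Angular frequency: ω = 2π·f = 2π·2420 = 1.521e+04 rad/s.
Step 2 — Component impedances:
  Z1: Z = 1/(jωC) = -j/(ω·C) = 0 - j8.304 Ω
  Z2: Z = 1/(jωC) = -j/(ω·C) = 0 - j8.575 Ω
  Z3: Z = jωL = j·1.521e+04·0.02 = 0 + j304.1 Ω
  Z4: Z = R = 1230 Ω
Step 3 — Ladder network (open output): work backward from the far end, alternating series and parallel combinations. Z_in = 0.05651 - j16.89 Ω = 16.89∠-89.8° Ω.

Z = 0.05651 - j16.89 Ω = 16.89∠-89.8° Ω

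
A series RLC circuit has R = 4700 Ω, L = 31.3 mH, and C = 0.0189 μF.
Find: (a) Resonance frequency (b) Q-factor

Step 1 — Resonance condition Im(Z)=0 gives ω₀ = 1/√(LC).
Step 2 — ω₀ = 1/√(0.0313·1.89e-08) = 4.111e+04 rad/s.
Step 3 — f₀ = ω₀/(2π) = 6544 Hz.
Step 4 — Series Q: Q = ω₀L/R = 4.111e+04·0.0313/4700 = 0.2738.

(a) f₀ = 6544 Hz  (b) Q = 0.2738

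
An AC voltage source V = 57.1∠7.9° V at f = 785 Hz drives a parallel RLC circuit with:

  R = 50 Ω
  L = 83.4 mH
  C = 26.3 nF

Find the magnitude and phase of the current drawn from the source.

Step 1 — Angular frequency: ω = 2π·f = 2π·785 = 4932 rad/s.
Step 2 — Component impedances:
  R: Z = R = 50 Ω
  L: Z = jωL = j·4932·0.0834 = 0 + j411.4 Ω
  C: Z = 1/(jωC) = -j/(ω·C) = 0 - j7709 Ω
Step 3 — Parallel combination: 1/Z_total = 1/R + 1/L + 1/C; Z_total = 49.35 + j5.678 Ω = 49.67∠6.6° Ω.
Step 4 — Source phasor: V = 57.1∠7.9° V = 56.56 + j7.848 V.
Step 5 — Ohm's law: I = V / Z_total = (56.56 + j7.848) / (49.35 + j5.678) = 1.149 + j0.02681 A.
Step 6 — Convert to polar: |I| = 1.15 A, ∠I = 1.3°.

I = 1.15∠1.3° A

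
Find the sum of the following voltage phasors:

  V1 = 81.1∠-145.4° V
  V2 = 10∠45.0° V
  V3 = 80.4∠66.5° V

Step 1 — Convert each phasor to rectangular form:
  V1 = 81.1·(cos(-145.4°) + j·sin(-145.4°)) = -66.76 - j46.05 V
  V2 = 10·(cos(45.0°) + j·sin(45.0°)) = 7.071 + j7.071 V
  V3 = 80.4·(cos(66.5°) + j·sin(66.5°)) = 32.06 + j73.73 V
Step 2 — Sum components: V_total = -27.63 + j34.75 V.
Step 3 — Convert to polar: |V_total| = 44.39 V, ∠V_total = 128.5°.

V_total = 44.39∠128.5° V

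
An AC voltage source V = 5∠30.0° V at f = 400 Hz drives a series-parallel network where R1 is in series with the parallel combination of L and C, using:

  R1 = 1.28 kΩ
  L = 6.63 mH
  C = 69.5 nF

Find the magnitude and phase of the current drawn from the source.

Step 1 — Angular frequency: ω = 2π·f = 2π·400 = 2513 rad/s.
Step 2 — Component impedances:
  R1: Z = R = 1280 Ω
  L: Z = jωL = j·2513·0.00663 = 0 + j16.66 Ω
  C: Z = 1/(jωC) = -j/(ω·C) = 0 - j5725 Ω
Step 3 — Parallel branch: L || C = 1/(1/L + 1/C) = 0 + j16.71 Ω.
Step 4 — Series with R1: Z_total = R1 + (L || C) = 1280 + j16.71 Ω = 1280∠0.7° Ω.
Step 5 — Source phasor: V = 5∠30.0° V = 4.33 + j2.5 V.
Step 6 — Ohm's law: I = V / Z_total = (4.33 + j2.5) / (1280 + j16.71) = 0.003408 + j0.001909 A.
Step 7 — Convert to polar: |I| = 0.003906 A, ∠I = 29.3°.

I = 0.003906∠29.3° A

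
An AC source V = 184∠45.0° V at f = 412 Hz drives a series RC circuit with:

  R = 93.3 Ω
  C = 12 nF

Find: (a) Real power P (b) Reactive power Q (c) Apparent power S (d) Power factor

Step 1 — Angular frequency: ω = 2π·f = 2π·412 = 2589 rad/s.
Step 2 — Component impedances:
  R: Z = R = 93.3 Ω
  C: Z = 1/(jωC) = -j/(ω·C) = 0 - j3.219e+04 Ω
Step 3 — Series combination: Z_total = R + C = 93.3 - j3.219e+04 Ω = 3.219e+04∠-89.8° Ω.
Step 4 — Source phasor: V = 184∠45.0° V = 130.1 + j130.1 V.
Step 5 — Current: I = V / Z = -0.00403 + j0.004053 A = 0.005716∠134.8° A.
Step 6 — Complex power: S = V·I* = 0.003048 - j1.052 VA.
Step 7 — Real power: P = Re(S) = 0.003048 W.
Step 8 — Reactive power: Q = Im(S) = -1.052 VAR.
Step 9 — Apparent power: |S| = 1.052 VA.
Step 10 — Power factor: PF = P/|S| = 0.002898 (leading).

(a) P = 0.003048 W  (b) Q = -1.052 VAR  (c) S = 1.052 VA  (d) PF = 0.002898 (leading)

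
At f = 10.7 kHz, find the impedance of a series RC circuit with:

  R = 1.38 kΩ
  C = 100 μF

Step 1 — Angular frequency: ω = 2π·f = 2π·1.07e+04 = 6.723e+04 rad/s.
Step 2 — Component impedances:
  R: Z = R = 1380 Ω
  C: Z = 1/(jωC) = -j/(ω·C) = 0 - j0.1487 Ω
Step 3 — Series combination: Z_total = R + C = 1380 - j0.1487 Ω = 1380∠-0.0° Ω.

Z = 1380 - j0.1487 Ω = 1380∠-0.0° Ω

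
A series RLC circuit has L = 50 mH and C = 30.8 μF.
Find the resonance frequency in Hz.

Step 1 — Resonance condition Im(Z)=0 gives ω₀ = 1/√(LC).
Step 2 — ω₀ = 1/√(0.05·3.08e-05) = 805.8 rad/s.
Step 3 — f₀ = ω₀/(2π) = 128.3 Hz.

f₀ = 128.3 Hz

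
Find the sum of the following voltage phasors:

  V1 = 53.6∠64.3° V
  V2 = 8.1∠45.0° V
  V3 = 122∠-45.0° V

Step 1 — Convert each phasor to rectangular form:
  V1 = 53.6·(cos(64.3°) + j·sin(64.3°)) = 23.24 + j48.3 V
  V2 = 8.1·(cos(45.0°) + j·sin(45.0°)) = 5.728 + j5.728 V
  V3 = 122·(cos(-45.0°) + j·sin(-45.0°)) = 86.27 - j86.27 V
Step 2 — Sum components: V_total = 115.2 - j32.24 V.
Step 3 — Convert to polar: |V_total| = 119.7 V, ∠V_total = -15.6°.

V_total = 119.7∠-15.6° V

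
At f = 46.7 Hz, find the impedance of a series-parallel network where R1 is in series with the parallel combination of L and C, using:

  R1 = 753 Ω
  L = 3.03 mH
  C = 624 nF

Step 1 — Angular frequency: ω = 2π·f = 2π·46.7 = 293.4 rad/s.
Step 2 — Component impedances:
  R1: Z = R = 753 Ω
  L: Z = jωL = j·293.4·0.00303 = 0 + j0.8891 Ω
  C: Z = 1/(jωC) = -j/(ω·C) = 0 - j5462 Ω
Step 3 — Parallel branch: L || C = 1/(1/L + 1/C) = 0 + j0.8892 Ω.
Step 4 — Series with R1: Z_total = R1 + (L || C) = 753 + j0.8892 Ω = 753∠0.1° Ω.

Z = 753 + j0.8892 Ω = 753∠0.1° Ω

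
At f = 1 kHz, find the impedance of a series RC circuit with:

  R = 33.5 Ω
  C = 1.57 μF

Step 1 — Angular frequency: ω = 2π·f = 2π·1000 = 6283 rad/s.
Step 2 — Component impedances:
  R: Z = R = 33.5 Ω
  C: Z = 1/(jωC) = -j/(ω·C) = 0 - j101.4 Ω
Step 3 — Series combination: Z_total = R + C = 33.5 - j101.4 Ω = 106.8∠-71.7° Ω.

Z = 33.5 - j101.4 Ω = 106.8∠-71.7° Ω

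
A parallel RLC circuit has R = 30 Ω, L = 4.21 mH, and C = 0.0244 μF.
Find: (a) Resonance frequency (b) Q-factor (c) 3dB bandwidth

Step 1 — Resonance: ω₀ = 1/√(LC) = 1/√(0.00421·2.44e-08) = 9.867e+04 rad/s.
Step 2 — f₀ = ω₀/(2π) = 1.57e+04 Hz.
Step 3 — Parallel Q: Q = R/(ω₀L) = 30/(9.867e+04·0.00421) = 0.07222.
Step 4 — Bandwidth: Δω = ω₀/Q = 1.366e+06 rad/s; BW = Δω/(2π) = 2.174e+05 Hz.

(a) f₀ = 1.57e+04 Hz  (b) Q = 0.07222  (c) BW = 2.174e+05 Hz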